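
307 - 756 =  - 449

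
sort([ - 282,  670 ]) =[ - 282,670 ]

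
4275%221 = 76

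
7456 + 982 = 8438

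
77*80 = 6160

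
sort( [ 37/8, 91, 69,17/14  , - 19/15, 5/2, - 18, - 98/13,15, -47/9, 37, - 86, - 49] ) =[ - 86, - 49,-18, - 98/13, - 47/9, - 19/15, 17/14, 5/2 , 37/8, 15, 37,  69, 91 ] 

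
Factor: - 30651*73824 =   -  2262779424  =  - 2^5*3^2*17^1 * 601^1*769^1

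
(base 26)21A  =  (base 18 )452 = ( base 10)1388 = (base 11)1052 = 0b10101101100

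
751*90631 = 68063881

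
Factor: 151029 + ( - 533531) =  - 2^1*  191251^1 = - 382502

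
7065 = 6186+879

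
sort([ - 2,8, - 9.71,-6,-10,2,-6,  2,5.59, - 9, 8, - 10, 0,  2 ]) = [  -  10,-10, - 9.71,-9,  -  6, - 6,  -  2, 0,2, 2, 2,  5.59, 8,8] 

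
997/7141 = 997/7141 = 0.14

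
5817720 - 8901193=  -  3083473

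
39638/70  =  19819/35 = 566.26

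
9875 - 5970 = 3905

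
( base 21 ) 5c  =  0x75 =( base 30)3R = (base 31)3o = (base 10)117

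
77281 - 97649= - 20368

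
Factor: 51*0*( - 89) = 0 = 0^1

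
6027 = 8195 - 2168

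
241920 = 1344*180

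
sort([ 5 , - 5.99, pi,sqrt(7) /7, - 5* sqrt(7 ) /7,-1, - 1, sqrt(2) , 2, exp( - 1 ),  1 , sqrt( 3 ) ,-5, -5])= [ - 5.99 ,-5, - 5,-5*sqrt(7 ) /7,-1, -1,exp( - 1), sqrt(7 ) /7,1, sqrt ( 2) , sqrt(3),  2, pi, 5]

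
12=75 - 63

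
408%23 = 17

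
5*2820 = 14100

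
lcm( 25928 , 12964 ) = 25928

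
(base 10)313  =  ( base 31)a3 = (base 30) AD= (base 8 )471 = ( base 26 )C1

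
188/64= 47/16= 2.94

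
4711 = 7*673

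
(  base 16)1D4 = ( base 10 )468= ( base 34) DQ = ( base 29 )g4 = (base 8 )724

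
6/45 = 2/15 = 0.13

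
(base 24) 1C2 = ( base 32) R2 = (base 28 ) 12Q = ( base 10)866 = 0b1101100010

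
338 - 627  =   - 289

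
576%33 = 15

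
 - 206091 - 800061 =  - 1006152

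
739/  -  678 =- 2 + 617/678 = -  1.09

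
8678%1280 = 998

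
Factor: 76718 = 2^1*89^1*431^1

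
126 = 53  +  73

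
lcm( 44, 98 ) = 2156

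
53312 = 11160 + 42152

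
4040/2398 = 2020/1199 = 1.68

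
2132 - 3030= - 898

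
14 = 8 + 6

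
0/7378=0 =0.00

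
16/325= 16/325 = 0.05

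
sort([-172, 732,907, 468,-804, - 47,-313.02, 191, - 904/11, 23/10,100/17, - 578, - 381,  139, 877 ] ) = [ -804 , -578, - 381, - 313.02,-172,-904/11, -47,23/10,100/17,  139,191, 468, 732,877, 907]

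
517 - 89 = 428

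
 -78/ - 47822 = 39/23911 = 0.00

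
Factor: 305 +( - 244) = 61^1 = 61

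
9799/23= 9799/23= 426.04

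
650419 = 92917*7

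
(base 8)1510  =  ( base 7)2310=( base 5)11330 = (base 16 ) 348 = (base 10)840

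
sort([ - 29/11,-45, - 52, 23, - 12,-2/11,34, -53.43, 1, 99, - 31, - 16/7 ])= [-53.43, - 52, - 45, - 31, - 12, - 29/11  ,-16/7,-2/11,  1,23, 34,99 ]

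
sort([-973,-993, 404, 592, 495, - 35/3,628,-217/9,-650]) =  [ - 993  ,-973, - 650 ,  -  217/9,-35/3,  404, 495,592, 628]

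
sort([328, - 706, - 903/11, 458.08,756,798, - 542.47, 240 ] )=[ - 706, - 542.47, - 903/11,240,328 , 458.08, 756,798 ]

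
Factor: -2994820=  - 2^2  *  5^1 * 137^1*1093^1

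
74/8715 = 74/8715 = 0.01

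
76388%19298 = 18494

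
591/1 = 591= 591.00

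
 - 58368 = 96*(-608)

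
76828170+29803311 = 106631481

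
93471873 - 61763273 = 31708600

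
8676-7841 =835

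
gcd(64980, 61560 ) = 3420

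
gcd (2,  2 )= 2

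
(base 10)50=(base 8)62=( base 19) 2C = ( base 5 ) 200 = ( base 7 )101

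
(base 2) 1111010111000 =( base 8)17270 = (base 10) 7864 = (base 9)11707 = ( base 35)6EO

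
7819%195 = 19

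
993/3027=331/1009 = 0.33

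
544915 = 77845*7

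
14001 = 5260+8741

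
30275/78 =30275/78  =  388.14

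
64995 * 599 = 38932005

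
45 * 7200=324000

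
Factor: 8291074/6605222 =4145537/3302611 = 11^1 * 13^( - 1)*31^1*12157^1 * 254047^( - 1 )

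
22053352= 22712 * 971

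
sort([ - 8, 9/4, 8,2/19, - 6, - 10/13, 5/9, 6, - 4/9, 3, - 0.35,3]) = [ - 8, - 6, - 10/13, -4/9, - 0.35,2/19,5/9,  9/4,3,3,6,  8]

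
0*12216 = 0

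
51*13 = 663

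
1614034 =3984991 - 2370957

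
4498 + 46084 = 50582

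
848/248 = 3 + 13/31= 3.42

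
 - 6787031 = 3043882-9830913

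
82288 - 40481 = 41807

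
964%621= 343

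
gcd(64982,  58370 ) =2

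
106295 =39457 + 66838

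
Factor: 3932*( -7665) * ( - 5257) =158439566460 = 2^2 * 3^1  *  5^1*7^2*73^1* 751^1*983^1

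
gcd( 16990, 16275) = 5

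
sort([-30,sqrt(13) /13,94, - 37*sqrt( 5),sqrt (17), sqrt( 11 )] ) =[ - 37*sqrt(5), - 30, sqrt (13)/13,sqrt( 11 ),sqrt (17 ),  94 ] 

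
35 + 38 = 73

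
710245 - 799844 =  - 89599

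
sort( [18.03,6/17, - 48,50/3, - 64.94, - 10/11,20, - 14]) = [ -64.94, - 48, - 14, - 10/11,  6/17, 50/3, 18.03, 20]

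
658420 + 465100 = 1123520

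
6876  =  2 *3438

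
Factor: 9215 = 5^1*19^1*97^1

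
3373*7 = 23611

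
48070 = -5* ( - 9614 ) 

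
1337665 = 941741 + 395924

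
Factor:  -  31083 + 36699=2^4*3^3 * 13^1 = 5616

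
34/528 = 17/264 =0.06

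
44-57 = - 13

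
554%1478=554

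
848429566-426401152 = 422028414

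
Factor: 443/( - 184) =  - 2^ ( - 3 )*23^ ( - 1 )*443^1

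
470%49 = 29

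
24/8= 3 = 3.00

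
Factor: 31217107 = 233^1*133979^1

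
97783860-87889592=9894268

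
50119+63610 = 113729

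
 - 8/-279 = 8/279 = 0.03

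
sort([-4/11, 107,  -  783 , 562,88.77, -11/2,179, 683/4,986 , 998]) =[ - 783, - 11/2,-4/11,88.77,107,683/4, 179, 562 , 986,998 ] 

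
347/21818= 347/21818 = 0.02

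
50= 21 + 29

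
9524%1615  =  1449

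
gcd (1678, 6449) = 1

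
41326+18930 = 60256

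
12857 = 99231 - 86374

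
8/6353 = 8/6353 = 0.00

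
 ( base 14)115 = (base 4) 3113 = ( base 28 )7J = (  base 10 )215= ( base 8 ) 327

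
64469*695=44805955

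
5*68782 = 343910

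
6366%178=136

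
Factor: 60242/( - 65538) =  - 91/99=- 3^ (-2)*7^1*11^( - 1 )*13^1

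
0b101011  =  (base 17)29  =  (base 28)1F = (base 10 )43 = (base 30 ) 1d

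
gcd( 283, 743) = 1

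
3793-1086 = 2707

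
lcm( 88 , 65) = 5720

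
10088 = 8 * 1261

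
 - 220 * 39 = - 8580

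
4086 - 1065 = 3021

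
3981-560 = 3421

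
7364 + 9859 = 17223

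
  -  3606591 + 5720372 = 2113781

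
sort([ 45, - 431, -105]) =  [ - 431,-105, 45] 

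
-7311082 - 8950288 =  - 16261370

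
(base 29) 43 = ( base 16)77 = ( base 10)119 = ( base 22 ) 59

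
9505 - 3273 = 6232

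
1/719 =1/719 = 0.00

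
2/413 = 2/413 = 0.00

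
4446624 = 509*8736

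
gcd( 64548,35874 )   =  18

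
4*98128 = 392512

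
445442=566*787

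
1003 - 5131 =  - 4128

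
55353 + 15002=70355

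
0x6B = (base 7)212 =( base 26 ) 43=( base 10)107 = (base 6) 255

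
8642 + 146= 8788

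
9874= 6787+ 3087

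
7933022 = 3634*2183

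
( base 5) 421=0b1101111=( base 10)111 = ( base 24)4F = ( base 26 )47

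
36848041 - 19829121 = 17018920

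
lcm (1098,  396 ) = 24156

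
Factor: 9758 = 2^1*7^1 * 17^1*41^1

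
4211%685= 101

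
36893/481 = 36893/481 = 76.70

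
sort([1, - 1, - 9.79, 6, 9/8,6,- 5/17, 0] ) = [ - 9.79, - 1, - 5/17, 0, 1  ,  9/8,6,6] 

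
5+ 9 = 14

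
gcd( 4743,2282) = 1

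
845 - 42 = 803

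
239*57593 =13764727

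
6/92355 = 2/30785 = 0.00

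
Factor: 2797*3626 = 10141922 = 2^1 * 7^2*37^1*2797^1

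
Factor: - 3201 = -3^1*11^1*97^1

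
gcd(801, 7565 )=89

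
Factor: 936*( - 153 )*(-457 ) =65446056 = 2^3*3^4*13^1*17^1 * 457^1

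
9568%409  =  161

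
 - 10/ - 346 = 5/173 = 0.03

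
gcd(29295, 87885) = 29295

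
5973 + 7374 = 13347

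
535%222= 91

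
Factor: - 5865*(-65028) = 381389220 = 2^2*3^2*5^1*17^1*23^1 * 5419^1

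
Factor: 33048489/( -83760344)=- 2^(-3 ) * 3^1 * 10470043^( - 1)*11016163^1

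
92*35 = 3220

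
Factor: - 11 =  - 11^1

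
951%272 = 135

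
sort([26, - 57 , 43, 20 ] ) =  [ - 57, 20,26,43]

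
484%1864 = 484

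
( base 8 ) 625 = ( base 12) 299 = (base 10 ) 405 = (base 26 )FF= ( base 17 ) 16E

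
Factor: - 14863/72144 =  - 2^(- 4) * 3^(  -  3 )*89^1 = -89/432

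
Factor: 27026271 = 3^3*1000973^1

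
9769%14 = 11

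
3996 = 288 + 3708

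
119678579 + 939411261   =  1059089840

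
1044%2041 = 1044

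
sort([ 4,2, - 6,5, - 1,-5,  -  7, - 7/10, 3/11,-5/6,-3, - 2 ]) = [ - 7 , - 6, -5,-3,-2,-1, - 5/6, - 7/10, 3/11, 2,4,5]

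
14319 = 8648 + 5671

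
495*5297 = 2622015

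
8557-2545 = 6012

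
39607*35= 1386245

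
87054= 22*3957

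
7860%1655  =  1240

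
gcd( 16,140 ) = 4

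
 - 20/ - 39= 20/39 = 0.51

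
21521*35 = 753235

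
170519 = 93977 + 76542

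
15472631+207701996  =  223174627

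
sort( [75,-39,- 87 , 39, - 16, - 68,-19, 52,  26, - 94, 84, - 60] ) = [ - 94, - 87,-68,-60, - 39, - 19, - 16,26,39,  52,  75, 84] 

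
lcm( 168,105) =840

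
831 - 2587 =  - 1756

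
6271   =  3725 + 2546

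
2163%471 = 279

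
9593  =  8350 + 1243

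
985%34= 33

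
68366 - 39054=29312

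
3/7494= 1/2498 = 0.00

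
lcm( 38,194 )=3686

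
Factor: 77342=2^1*38671^1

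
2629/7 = 2629/7 = 375.57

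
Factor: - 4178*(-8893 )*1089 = 2^1*3^2*11^2* 2089^1 * 8893^1  =  40461744906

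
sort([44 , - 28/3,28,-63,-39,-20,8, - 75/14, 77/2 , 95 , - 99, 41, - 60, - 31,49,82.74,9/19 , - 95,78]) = [ - 99, - 95, - 63, - 60, - 39,-31,-20, - 28/3, - 75/14, 9/19,8, 28, 77/2,41 , 44,49,78, 82.74, 95 ] 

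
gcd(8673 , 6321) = 147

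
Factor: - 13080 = - 2^3*3^1*5^1 * 109^1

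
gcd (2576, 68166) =14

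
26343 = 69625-43282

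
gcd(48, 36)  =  12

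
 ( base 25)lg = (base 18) 1c1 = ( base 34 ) fv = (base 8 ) 1035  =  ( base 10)541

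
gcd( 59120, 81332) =4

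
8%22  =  8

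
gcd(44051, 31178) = 7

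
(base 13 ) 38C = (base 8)1157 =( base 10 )623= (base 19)1DF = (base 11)517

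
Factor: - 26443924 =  - 2^2*13^1*149^1*3413^1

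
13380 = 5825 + 7555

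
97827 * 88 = 8608776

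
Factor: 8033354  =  2^1*7^2* 81973^1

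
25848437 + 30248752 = 56097189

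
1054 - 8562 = - 7508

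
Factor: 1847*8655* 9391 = 150122506935 = 3^1*5^1*577^1*1847^1* 9391^1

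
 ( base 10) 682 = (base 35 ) jh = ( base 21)1BA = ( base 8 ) 1252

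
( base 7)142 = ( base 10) 79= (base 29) 2l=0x4f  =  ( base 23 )3a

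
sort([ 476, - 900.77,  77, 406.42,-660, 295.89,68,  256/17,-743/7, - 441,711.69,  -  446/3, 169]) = [-900.77, - 660, - 441 , - 446/3,-743/7, 256/17,68,77, 169,295.89,  406.42, 476,711.69]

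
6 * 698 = 4188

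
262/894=131/447  =  0.29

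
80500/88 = 20125/22= 914.77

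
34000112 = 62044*548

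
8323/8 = 8323/8 = 1040.38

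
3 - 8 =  - 5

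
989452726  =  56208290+933244436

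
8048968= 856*9403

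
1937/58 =33 + 23/58 = 33.40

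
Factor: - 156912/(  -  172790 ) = 168/185 = 2^3 * 3^1 * 5^( - 1) *7^1*37^( - 1 )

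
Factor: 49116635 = 5^1*9823327^1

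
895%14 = 13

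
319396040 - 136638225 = 182757815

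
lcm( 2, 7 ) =14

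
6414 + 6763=13177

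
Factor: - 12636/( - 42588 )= 27/91 = 3^3*7^( - 1)*13^(-1)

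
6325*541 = 3421825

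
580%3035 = 580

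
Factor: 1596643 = 439^1*3637^1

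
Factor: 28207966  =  2^1*14103983^1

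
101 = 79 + 22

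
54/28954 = 27/14477 = 0.00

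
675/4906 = 675/4906 = 0.14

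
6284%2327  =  1630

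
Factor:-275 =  - 5^2*11^1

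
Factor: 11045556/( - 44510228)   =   - 3^2*7^( - 2 )*227093^( - 1)*306821^1 = - 2761389/11127557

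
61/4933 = 61/4933   =  0.01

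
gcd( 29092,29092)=29092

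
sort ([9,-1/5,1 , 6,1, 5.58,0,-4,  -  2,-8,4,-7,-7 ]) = [ - 8, - 7, - 7, - 4, - 2,-1/5,0,1, 1,  4, 5.58,6,9]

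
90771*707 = 64175097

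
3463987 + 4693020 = 8157007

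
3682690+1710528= 5393218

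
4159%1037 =11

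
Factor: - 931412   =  - 2^2*232853^1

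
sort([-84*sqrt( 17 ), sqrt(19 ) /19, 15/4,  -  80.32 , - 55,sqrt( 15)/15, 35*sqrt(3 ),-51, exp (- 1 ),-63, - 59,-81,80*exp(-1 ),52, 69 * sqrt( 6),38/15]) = [-84*sqrt(17 ),-81,-80.32,  -  63, - 59,  -  55, - 51,sqrt(19)/19, sqrt( 15 ) /15 , exp( - 1), 38/15,15/4,80 * exp(- 1 ), 52 , 35*sqrt( 3),69*sqrt(6)] 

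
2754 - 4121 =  - 1367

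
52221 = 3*17407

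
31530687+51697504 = 83228191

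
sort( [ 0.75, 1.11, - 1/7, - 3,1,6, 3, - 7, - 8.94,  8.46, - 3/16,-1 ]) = [ - 8.94, - 7 ,-3,-1, - 3/16, - 1/7, 0.75, 1, 1.11,3,6, 8.46]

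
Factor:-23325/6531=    -5^2 * 7^( - 1 )=   -25/7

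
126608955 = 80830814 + 45778141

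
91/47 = 1+44/47 = 1.94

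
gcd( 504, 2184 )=168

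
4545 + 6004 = 10549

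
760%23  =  1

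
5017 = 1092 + 3925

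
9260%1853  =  1848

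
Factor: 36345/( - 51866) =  - 2^(-1 ) * 3^1*5^1*2423^1*25933^( - 1 )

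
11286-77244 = -65958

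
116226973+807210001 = 923436974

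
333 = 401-68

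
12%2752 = 12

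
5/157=5/157 = 0.03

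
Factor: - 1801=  -1801^1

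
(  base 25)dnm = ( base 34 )7ii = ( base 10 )8722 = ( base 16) 2212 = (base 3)102222001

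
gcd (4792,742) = 2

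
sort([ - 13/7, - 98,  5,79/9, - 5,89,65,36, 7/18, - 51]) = [ -98 , - 51 , - 5, - 13/7,  7/18, 5, 79/9,36,65,89] 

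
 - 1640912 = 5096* ( - 322) 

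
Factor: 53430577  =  31^1 * 59^1*131^1*223^1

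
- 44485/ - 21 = 2118 + 1/3  =  2118.33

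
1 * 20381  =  20381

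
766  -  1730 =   -  964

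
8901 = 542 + 8359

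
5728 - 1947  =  3781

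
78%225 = 78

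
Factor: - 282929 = - 19^1*14891^1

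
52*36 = 1872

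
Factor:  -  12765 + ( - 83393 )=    - 96158=- 2^1 * 48079^1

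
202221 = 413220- 210999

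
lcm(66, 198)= 198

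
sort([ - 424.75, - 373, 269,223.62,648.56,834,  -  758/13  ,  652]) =[-424.75,-373, - 758/13, 223.62, 269, 648.56, 652, 834]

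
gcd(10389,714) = 3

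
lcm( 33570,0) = 0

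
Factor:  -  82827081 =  - 3^2*61^1*150869^1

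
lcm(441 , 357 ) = 7497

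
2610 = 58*45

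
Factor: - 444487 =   -  444487^1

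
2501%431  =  346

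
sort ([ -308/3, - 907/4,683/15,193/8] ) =[ - 907/4, - 308/3, 193/8, 683/15 ]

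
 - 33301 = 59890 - 93191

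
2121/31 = 68+13/31 = 68.42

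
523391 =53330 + 470061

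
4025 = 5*805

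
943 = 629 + 314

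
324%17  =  1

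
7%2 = 1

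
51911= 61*851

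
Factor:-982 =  -2^1*491^1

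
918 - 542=376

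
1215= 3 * 405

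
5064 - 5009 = 55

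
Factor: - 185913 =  - 3^2 * 7^1*13^1*227^1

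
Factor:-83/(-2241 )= 1/27 = 3^( - 3) 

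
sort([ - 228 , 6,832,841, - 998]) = [ - 998, - 228, 6 , 832,841]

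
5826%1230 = 906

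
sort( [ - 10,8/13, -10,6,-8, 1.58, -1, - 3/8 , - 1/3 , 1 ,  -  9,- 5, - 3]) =[ - 10, - 10, - 9,  -  8, - 5, - 3, - 1, - 3/8,- 1/3, 8/13 , 1, 1.58, 6] 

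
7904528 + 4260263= 12164791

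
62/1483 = 62/1483 = 0.04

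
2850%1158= 534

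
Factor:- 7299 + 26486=7^1*2741^1 = 19187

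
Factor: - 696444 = -2^2 *3^1*7^1* 8291^1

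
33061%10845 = 526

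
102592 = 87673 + 14919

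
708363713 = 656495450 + 51868263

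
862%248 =118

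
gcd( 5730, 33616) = 382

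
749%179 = 33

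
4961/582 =8+305/582 = 8.52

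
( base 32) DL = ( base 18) 165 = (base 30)EH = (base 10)437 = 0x1B5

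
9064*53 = 480392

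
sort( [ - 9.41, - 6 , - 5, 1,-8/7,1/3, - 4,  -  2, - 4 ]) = [ - 9.41, - 6,-5, - 4,- 4,-2, - 8/7, 1/3,1]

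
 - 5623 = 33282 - 38905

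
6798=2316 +4482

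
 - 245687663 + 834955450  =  589267787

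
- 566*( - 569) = 322054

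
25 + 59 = 84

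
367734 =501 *734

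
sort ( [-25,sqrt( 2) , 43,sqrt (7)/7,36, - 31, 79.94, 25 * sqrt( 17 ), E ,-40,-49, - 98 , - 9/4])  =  [ - 98, - 49, - 40, - 31,  -  25 ,-9/4, sqrt(7)/7 , sqrt( 2), E,36,43, 79.94,25 * sqrt( 17) ] 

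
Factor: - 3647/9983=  - 7^1*67^( - 1)*149^( - 1)*521^1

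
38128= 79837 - 41709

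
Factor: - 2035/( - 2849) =5/7= 5^1 *7^( -1 ) 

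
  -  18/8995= -18/8995=-0.00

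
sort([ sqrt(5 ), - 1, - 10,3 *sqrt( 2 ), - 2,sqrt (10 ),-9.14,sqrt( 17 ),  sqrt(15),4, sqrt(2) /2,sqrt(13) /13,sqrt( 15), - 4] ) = [-10, - 9.14 , - 4,- 2 ,-1,sqrt(13)/13,sqrt( 2 )/2, sqrt(5 ), sqrt( 10),sqrt( 15),sqrt( 15 ),4,sqrt(17 ),3*sqrt(2) ] 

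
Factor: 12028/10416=2^( - 2)*3^(-1 )*7^(-1) * 97^1 = 97/84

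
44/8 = 5  +  1/2 = 5.50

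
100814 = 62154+38660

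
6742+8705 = 15447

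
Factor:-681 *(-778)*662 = 350739516 = 2^2*3^1 * 227^1 *331^1*389^1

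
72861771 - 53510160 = 19351611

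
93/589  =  3/19 = 0.16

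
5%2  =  1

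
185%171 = 14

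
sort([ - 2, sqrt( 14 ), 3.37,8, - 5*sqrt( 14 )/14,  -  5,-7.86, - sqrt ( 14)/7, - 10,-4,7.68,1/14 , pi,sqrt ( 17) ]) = [-10 ,-7.86, - 5,-4, - 2,-5*sqrt( 14 ) /14, - sqrt( 14)/7,1/14,pi,3.37, sqrt(14 ), sqrt(17),7.68,  8]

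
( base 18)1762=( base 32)80I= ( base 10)8210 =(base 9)12232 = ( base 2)10000000010010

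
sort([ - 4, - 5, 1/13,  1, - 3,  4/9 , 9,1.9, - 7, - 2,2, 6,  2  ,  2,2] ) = [ - 7,  -  5, - 4, - 3, - 2, 1/13,4/9,1, 1.9,2 , 2,2,2, 6,9 ]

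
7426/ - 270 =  - 3713/135 = -27.50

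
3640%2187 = 1453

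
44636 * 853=38074508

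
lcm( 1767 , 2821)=160797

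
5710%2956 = 2754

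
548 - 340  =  208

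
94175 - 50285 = 43890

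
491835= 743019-251184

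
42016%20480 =1056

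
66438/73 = 66438/73 = 910.11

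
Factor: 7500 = 2^2*3^1*5^4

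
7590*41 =311190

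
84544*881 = 74483264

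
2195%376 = 315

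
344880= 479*720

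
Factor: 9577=61^1*157^1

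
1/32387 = 1/32387 = 0.00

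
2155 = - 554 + 2709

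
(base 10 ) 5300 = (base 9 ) 7238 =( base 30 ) 5qk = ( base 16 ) 14b4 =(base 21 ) c08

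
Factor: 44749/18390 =2^( - 1 )*3^( - 1)*5^(- 1 ) * 73^1 = 73/30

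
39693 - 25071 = 14622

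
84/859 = 84/859  =  0.10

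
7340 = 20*367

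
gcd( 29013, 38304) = 57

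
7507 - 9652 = - 2145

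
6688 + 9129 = 15817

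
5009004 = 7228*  693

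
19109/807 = 19109/807 = 23.68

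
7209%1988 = 1245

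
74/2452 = 37/1226 = 0.03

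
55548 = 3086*18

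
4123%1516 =1091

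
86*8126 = 698836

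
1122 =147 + 975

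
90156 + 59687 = 149843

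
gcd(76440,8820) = 2940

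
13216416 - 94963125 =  - 81746709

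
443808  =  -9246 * ( - 48)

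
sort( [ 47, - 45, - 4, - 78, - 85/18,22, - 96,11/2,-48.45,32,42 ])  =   [ - 96, - 78, -48.45, - 45, - 85/18, - 4,11/2,22 , 32  ,  42 , 47]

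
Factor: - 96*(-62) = 2^6*3^1*31^1 = 5952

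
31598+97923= 129521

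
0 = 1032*0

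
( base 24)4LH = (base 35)2AP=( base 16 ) B09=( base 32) 2O9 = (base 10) 2825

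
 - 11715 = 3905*( - 3) 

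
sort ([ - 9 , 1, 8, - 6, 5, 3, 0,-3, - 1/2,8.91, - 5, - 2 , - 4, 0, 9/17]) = [ - 9, - 6, - 5, - 4,-3,  -  2, - 1/2, 0, 0,  9/17, 1, 3, 5,8,8.91]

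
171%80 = 11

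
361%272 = 89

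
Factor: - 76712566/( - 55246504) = 2^ (- 2)*7^1 * 683^(-1 )*10111^( - 1) * 5479469^1 = 38356283/27623252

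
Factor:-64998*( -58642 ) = 3811612716 = 2^2*3^2*23^1*109^1*157^1*269^1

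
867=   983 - 116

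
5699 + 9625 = 15324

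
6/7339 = 6/7339=0.00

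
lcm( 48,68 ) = 816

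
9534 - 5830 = 3704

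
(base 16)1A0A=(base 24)bdi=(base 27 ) 93O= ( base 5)203131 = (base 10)6666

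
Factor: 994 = 2^1*7^1 * 71^1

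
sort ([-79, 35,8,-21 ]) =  [ - 79, - 21,8, 35] 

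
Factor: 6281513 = 7^1*897359^1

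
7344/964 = 1836/241 = 7.62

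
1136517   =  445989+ 690528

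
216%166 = 50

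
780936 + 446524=1227460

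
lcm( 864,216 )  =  864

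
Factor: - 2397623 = -191^1*12553^1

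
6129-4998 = 1131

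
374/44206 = 187/22103 = 0.01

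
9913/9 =9913/9 =1101.44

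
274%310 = 274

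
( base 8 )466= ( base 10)310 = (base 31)a0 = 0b100110110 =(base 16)136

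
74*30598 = 2264252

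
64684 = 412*157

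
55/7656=5/696 = 0.01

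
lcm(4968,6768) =466992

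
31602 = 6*5267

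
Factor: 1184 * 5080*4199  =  2^8*5^1*13^1*17^1 * 19^1*37^1*127^1 = 25255809280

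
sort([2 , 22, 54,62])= [2, 22, 54,62]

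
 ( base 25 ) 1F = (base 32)18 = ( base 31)19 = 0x28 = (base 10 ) 40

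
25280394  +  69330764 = 94611158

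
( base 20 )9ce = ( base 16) F0E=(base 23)76d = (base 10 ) 3854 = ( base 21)8FB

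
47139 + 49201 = 96340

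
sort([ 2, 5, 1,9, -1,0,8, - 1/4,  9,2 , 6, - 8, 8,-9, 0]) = [ - 9, - 8, - 1, - 1/4,0,0, 1, 2,2,5, 6, 8, 8,9, 9 ] 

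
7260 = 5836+1424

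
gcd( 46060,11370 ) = 10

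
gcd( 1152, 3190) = 2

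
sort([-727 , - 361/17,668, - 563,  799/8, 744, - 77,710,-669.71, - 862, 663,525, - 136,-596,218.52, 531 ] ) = [-862,- 727, - 669.71,-596, - 563,-136,-77,-361/17, 799/8,218.52,525, 531, 663  ,  668,710, 744 ] 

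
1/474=1/474 = 0.00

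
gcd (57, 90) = 3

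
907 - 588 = 319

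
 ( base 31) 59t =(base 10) 5113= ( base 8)11771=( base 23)9F7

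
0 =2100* 0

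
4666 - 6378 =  - 1712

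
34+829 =863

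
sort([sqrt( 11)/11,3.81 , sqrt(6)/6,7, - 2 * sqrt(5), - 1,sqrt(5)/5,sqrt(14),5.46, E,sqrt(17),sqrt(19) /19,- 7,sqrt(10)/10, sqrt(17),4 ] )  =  [ - 7,  -  2*sqrt(5 ), - 1, sqrt( 19)/19,sqrt(11)/11,sqrt(10)/10, sqrt( 6)/6, sqrt(5)/5 , E , sqrt(14) , 3.81,4,sqrt( 17), sqrt ( 17),  5.46, 7]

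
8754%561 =339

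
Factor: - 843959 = -199^1*4241^1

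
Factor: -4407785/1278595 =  - 881557/255719 = - 31^( - 1)*73^ ( - 1 )*113^ ( - 1)*811^1 *1087^1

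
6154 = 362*17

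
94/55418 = 47/27709= 0.00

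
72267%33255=5757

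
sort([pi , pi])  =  [ pi,  pi ] 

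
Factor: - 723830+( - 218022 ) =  - 941852  =  - 2^2*41^1*5743^1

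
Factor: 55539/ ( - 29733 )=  - 99/53 = - 3^2*11^1*53^( - 1 ) 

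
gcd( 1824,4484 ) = 76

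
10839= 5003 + 5836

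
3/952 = 3/952 = 0.00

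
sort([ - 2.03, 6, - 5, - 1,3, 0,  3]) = [ - 5, - 2.03, - 1,0, 3,3, 6 ]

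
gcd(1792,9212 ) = 28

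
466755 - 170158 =296597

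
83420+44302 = 127722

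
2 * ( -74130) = -148260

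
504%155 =39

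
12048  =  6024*2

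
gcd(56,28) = 28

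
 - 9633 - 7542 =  - 17175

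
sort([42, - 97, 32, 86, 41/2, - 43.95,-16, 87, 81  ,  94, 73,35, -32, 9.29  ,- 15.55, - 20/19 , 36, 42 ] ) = [- 97, - 43.95 , - 32, - 16,  -  15.55,  -  20/19,9.29 , 41/2,32,35,36, 42,42, 73,  81,86,87, 94] 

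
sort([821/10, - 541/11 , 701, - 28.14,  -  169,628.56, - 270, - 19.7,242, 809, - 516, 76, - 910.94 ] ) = [ - 910.94, - 516,  -  270 , - 169, - 541/11,-28.14, - 19.7, 76, 821/10,242, 628.56, 701, 809 ]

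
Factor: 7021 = 7^1*17^1 * 59^1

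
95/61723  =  95/61723 = 0.00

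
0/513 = 0 = 0.00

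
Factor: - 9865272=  - 2^3 * 3^1*59^1*6967^1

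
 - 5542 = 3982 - 9524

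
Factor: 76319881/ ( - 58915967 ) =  -281^1 * 569^ (-1 )*9413^( - 1)*24691^1 = - 6938171/5355997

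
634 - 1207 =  - 573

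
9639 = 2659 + 6980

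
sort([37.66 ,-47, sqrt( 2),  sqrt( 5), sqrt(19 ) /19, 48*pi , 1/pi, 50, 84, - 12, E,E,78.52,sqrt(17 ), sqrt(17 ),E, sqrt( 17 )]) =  [ - 47, - 12,sqrt( 19)/19,1/pi,sqrt(2), sqrt( 5 ), E,  E,E,sqrt(17), sqrt(17 ),sqrt(17) , 37.66,50,78.52 , 84,48*pi]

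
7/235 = 7/235 =0.03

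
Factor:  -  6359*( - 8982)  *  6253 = 2^1*3^2*13^2*37^1*499^1*6359^1 = 357149712114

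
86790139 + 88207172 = 174997311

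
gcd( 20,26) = 2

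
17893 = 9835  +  8058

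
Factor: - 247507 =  - 13^1* 79^1*241^1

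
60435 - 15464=44971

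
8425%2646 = 487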